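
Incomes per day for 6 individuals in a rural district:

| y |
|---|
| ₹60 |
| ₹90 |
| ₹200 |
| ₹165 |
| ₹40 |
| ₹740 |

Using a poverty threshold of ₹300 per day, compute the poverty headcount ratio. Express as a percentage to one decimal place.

83.3%

5 of the 6 individuals have income below ₹300.
H = 5/6 = 83.3%.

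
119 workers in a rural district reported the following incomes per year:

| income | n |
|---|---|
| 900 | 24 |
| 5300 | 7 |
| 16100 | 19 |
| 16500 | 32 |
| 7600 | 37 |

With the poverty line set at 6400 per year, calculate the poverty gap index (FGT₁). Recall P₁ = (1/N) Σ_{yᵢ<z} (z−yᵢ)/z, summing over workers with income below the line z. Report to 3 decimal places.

0.183

Below z: 24×900, 7×5300 (q = 31 of N = 119).
Gap ratios (z−y)/z: (6400−900)/6400 = 0.8594 (×24); (6400−5300)/6400 = 0.1719 (×7).
Σ = 21.828125. Dividing by the full population N = 119 gives P₁ = 0.183.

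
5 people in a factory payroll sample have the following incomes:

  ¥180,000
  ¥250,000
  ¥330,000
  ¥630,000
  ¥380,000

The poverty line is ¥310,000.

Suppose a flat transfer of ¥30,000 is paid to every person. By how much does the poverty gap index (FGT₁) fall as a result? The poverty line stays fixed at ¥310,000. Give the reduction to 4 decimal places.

0.0387

Before: below the line — ¥180,000, ¥250,000; poverty gap index (FGT₁) = 0.122581.
After the ¥30,000 transfer: below the line — ¥210,000, ¥280,000; poverty gap index (FGT₁) = 0.083871.
Reduction = 0.122581 − 0.083871 = 0.0387.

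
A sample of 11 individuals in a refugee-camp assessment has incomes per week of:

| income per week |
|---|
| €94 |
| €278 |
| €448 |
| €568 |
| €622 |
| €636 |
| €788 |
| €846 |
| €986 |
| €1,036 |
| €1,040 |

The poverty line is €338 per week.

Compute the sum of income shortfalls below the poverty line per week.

€304

Incomes under z: €94, €278 (q = 2 of N = 11).
Individual gaps: 338−94 = 244; 338−278 = 60.
Aggregate gap = €304.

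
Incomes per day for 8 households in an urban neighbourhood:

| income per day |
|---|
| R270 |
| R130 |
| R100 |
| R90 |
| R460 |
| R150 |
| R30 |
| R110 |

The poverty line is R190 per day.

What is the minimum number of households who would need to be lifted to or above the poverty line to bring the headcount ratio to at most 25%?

4

Currently q = 6 of N = 8 are below the line (H = 0.750).
A headcount ratio of at most 25% allows at most ⌊0.25 × 8⌋ = 2 poor households.
So at least 6 − 2 = 4 must be lifted.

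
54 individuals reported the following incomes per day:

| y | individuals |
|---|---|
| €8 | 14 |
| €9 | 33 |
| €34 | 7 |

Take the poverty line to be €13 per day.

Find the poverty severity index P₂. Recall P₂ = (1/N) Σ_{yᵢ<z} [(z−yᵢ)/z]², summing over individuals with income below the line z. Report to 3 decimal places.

Below the line: 14×€8, 33×€9 (q = 47 of N = 54).
Relative gaps: (13−8)/13 = 0.3846 (×14); (13−9)/13 = 0.3077 (×33).
Squared: 0.1479 (×14); 0.0947 (×33).
Sum = 5.195266; P₂ = 5.195266 / 54 = 0.096.

0.096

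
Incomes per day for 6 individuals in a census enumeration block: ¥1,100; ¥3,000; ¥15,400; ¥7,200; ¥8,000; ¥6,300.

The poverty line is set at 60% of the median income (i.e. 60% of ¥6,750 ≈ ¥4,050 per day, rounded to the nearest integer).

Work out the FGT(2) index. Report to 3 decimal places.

0.100

Below the line: ¥1,100, ¥3,000 (q = 2 of N = 6).
Gap ratios (z−y)/z: (4050−1100)/4050 = 0.7284; (4050−3000)/4050 = 0.2593.
Squared: 0.5306; 0.0672.
Sum = 0.597775; P₂ = 0.597775 / 6 = 0.100.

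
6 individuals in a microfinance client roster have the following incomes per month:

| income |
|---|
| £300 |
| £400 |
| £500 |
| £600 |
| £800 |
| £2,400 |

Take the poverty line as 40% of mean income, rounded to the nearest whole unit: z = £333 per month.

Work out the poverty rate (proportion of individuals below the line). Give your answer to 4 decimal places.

1 of the 6 individuals have income below £333.
H = 1/6 = 0.1667.

0.1667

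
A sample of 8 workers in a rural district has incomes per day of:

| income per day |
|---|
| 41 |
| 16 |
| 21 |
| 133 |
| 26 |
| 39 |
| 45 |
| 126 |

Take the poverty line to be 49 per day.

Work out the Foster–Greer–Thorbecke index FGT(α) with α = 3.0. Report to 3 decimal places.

0.076

Incomes under z: 16, 21, 26, 39, 41, 45 (q = 6 of N = 8).
Gap ratios (z−y)/z: (49−16)/49 = 0.6735; (49−21)/49 = 0.5714; (49−26)/49 = 0.4694; (49−39)/49 = 0.2041; (49−41)/49 = 0.1633; (49−45)/49 = 0.0816.
Raised to α = 3.0: 0.30546; 0.18659; 0.10342; 0.00850; 0.00435; 0.00054.
Sum = 0.608862; FGT(3.0) = 0.608862 / 8 = 0.076.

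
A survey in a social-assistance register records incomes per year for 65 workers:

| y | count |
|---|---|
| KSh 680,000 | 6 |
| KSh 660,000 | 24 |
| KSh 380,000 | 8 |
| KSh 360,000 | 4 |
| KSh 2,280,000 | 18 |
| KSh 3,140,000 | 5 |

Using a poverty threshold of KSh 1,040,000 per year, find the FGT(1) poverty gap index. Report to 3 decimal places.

0.285

Below the line: 4×KSh 360,000, 8×KSh 380,000, 24×KSh 660,000, 6×KSh 680,000 (q = 42 of N = 65).
Relative gaps: (1040000−360000)/1040000 = 0.6538 (×4); (1040000−380000)/1040000 = 0.6346 (×8); (1040000−660000)/1040000 = 0.3654 (×24); (1040000−680000)/1040000 = 0.3462 (×6).
Σ = 18.538462. Dividing by the full population N = 65 gives P₁ = 0.285.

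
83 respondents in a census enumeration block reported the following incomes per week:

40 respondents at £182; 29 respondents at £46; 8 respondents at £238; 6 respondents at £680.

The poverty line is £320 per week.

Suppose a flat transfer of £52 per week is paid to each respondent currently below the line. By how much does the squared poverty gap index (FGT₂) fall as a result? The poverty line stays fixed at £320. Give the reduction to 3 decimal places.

Before: below the line — 29×£46, 40×£182, 8×£238; squared poverty gap index (FGT₂) = 0.35212.
After the £52 transfer: below the line — 29×£98, 40×£234, 8×£290; squared poverty gap index (FGT₂) = 0.20382.
Reduction = 0.35212 − 0.20382 = 0.148.

0.148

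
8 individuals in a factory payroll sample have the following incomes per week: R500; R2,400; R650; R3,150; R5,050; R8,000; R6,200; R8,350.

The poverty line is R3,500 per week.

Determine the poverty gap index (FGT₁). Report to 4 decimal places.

Incomes under z: R500, R650, R2,400, R3,150 (q = 4 of N = 8).
Normalized shortfalls: (3500−500)/3500 = 0.8571; (3500−650)/3500 = 0.8143; (3500−2400)/3500 = 0.3143; (3500−3150)/3500 = 0.1000.
Sum of shortfalls = 2.085714; P₁ averages over all N: 2.085714 / 8 = 0.2607.

0.2607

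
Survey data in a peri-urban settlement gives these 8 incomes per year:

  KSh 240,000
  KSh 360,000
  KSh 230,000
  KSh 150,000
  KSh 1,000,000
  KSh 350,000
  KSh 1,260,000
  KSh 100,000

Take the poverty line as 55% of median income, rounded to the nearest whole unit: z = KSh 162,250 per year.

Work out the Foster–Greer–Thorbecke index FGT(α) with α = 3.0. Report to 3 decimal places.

Below the line: KSh 100,000, KSh 150,000 (q = 2 of N = 8).
Relative gaps: (162250−100000)/162250 = 0.3837; (162250−150000)/162250 = 0.0755.
Raised to α = 3.0: 0.05648; 0.00043.
Sum = 0.056906; FGT(3.0) = 0.056906 / 8 = 0.007.

0.007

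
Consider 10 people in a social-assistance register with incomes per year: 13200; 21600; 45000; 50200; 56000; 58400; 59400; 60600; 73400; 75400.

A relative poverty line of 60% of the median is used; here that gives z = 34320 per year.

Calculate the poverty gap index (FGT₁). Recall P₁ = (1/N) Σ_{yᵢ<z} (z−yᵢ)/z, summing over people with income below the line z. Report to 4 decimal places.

0.0986

Below z: 13200, 21600 (q = 2 of N = 10).
Gap ratios (z−y)/z: (34320−13200)/34320 = 0.6154; (34320−21600)/34320 = 0.3706.
Sum of shortfalls = 0.986014; P₁ averages over all N: 0.986014 / 10 = 0.0986.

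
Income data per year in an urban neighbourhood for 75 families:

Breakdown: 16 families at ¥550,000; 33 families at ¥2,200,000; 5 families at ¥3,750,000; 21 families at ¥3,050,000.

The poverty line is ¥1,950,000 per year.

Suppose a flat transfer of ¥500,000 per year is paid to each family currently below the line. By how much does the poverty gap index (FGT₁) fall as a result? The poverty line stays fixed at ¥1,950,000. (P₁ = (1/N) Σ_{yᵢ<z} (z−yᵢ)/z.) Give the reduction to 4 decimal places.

Before: below the line — 16×¥550,000; poverty gap index (FGT₁) = 0.153162.
After the ¥500,000 transfer: below the line — 16×¥1,050,000; poverty gap index (FGT₁) = 0.098462.
Reduction = 0.153162 − 0.098462 = 0.0547.

0.0547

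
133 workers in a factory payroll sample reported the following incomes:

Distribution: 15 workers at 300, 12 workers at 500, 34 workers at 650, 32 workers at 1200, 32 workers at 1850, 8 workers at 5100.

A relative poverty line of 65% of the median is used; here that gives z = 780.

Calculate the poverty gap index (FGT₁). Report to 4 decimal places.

0.1444

Below z: 15×300, 12×500, 34×650 (q = 61 of N = 133).
Relative gaps: (780−300)/780 = 0.6154 (×15); (780−500)/780 = 0.3590 (×12); (780−650)/780 = 0.1667 (×34).
Sum of shortfalls = 19.205128; P₁ averages over all N: 19.205128 / 133 = 0.1444.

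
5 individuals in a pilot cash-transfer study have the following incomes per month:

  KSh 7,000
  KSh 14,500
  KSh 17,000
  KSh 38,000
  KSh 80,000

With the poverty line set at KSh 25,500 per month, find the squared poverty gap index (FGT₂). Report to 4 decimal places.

0.1647

Below z: KSh 7,000, KSh 14,500, KSh 17,000 (q = 3 of N = 5).
Normalized shortfalls: (25500−7000)/25500 = 0.7255; (25500−14500)/25500 = 0.4314; (25500−17000)/25500 = 0.3333.
Squared: 0.5263; 0.1861; 0.1111.
Sum = 0.823529; P₂ = 0.823529 / 5 = 0.1647.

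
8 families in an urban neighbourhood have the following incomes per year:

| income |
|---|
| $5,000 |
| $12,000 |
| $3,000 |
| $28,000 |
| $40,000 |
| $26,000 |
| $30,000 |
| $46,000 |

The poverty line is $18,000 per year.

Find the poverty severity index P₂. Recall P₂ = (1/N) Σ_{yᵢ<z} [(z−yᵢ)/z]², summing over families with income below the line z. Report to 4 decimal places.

Poor units: $3,000, $5,000, $12,000 (q = 3 of N = 8).
Normalized shortfalls: (18000−3000)/18000 = 0.8333; (18000−5000)/18000 = 0.7222; (18000−12000)/18000 = 0.3333.
Squared: 0.6944; 0.5216; 0.1111.
Sum = 1.327160; P₂ = 1.327160 / 8 = 0.1659.

0.1659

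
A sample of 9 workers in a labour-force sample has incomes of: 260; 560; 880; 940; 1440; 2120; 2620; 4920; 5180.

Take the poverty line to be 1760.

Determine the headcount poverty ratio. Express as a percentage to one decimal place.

5 of the 9 workers have income below 1760.
H = 5/9 = 55.6%.

55.6%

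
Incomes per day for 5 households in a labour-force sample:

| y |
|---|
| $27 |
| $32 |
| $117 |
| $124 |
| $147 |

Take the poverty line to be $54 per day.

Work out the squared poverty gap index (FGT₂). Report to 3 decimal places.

0.083

Incomes under z: $27, $32 (q = 2 of N = 5).
Normalized shortfalls: (54−27)/54 = 0.5000; (54−32)/54 = 0.4074.
Squared: 0.2500; 0.1660.
Sum = 0.415981; P₂ = 0.415981 / 5 = 0.083.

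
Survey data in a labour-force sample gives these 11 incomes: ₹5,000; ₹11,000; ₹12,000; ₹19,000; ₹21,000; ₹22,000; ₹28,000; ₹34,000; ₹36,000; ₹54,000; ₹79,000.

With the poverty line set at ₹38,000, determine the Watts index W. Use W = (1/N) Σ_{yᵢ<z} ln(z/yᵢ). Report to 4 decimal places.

0.6113

Below z: ₹5,000, ₹11,000, ₹12,000, ₹19,000, ₹21,000, ₹22,000, ₹28,000, ₹34,000, ₹36,000 (q = 9 of N = 11).
Log shortfalls: ln(38000/5000) = 2.0281; ln(38000/11000) = 1.2397; ln(38000/12000) = 1.1527; ln(38000/19000) = 0.6931; ln(38000/21000) = 0.5931; ln(38000/22000) = 0.5465; ln(38000/28000) = 0.3054; ln(38000/34000) = 0.1112; ln(38000/36000) = 0.0541.
W = 6.723948 / 11 = 0.6113.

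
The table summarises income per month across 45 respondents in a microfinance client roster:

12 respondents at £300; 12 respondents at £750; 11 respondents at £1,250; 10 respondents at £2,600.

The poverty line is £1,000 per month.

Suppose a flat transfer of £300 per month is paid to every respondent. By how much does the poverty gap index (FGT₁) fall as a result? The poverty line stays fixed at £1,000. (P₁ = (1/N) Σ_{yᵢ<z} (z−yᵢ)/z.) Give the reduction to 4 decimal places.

Before: below the line — 12×£300, 12×£750; poverty gap index (FGT₁) = 0.253333.
After the £300 transfer: below the line — 12×£600; poverty gap index (FGT₁) = 0.106667.
Reduction = 0.253333 − 0.106667 = 0.1467.

0.1467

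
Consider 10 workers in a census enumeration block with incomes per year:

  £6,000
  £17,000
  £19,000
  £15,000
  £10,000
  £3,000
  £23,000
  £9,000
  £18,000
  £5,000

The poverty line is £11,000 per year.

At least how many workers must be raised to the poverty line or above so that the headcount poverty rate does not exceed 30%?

2

Currently q = 5 of N = 10 are below the line (H = 0.500).
A headcount ratio of at most 30% allows at most ⌊0.30 × 10⌋ = 3 poor workers.
So at least 5 − 3 = 2 must be lifted.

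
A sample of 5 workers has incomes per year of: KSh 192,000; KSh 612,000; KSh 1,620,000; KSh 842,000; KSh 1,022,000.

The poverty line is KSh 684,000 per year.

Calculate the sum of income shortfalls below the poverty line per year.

KSh 564,000

Incomes under z: KSh 192,000, KSh 612,000 (q = 2 of N = 5).
Individual gaps: 684000−192000 = 492000; 684000−612000 = 72000.
Aggregate gap = KSh 564,000.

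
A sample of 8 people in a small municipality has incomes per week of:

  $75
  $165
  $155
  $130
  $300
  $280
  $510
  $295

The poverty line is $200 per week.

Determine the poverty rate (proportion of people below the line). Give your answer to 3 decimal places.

4 of the 8 people have income below $200.
H = 4/8 = 0.500.

0.500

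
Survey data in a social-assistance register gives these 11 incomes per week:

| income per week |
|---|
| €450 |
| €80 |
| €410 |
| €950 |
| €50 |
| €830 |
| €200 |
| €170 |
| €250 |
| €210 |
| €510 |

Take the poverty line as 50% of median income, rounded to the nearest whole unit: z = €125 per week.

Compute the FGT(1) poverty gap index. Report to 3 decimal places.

Poor units: €50, €80 (q = 2 of N = 11).
Normalized shortfalls: (125−50)/125 = 0.6000; (125−80)/125 = 0.3600.
Sum of shortfalls = 0.960000; P₁ averages over all N: 0.960000 / 11 = 0.087.

0.087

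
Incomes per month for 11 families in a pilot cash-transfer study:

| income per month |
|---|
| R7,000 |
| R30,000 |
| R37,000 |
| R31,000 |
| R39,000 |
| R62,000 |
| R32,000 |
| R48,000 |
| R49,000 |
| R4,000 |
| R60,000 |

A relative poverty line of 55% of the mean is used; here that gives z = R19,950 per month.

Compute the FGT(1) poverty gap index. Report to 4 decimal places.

0.1317

Below z: R4,000, R7,000 (q = 2 of N = 11).
Gap ratios (z−y)/z: (19950−4000)/19950 = 0.7995; (19950−7000)/19950 = 0.6491.
Σ = 1.448622. Dividing by the full population N = 11 gives P₁ = 0.1317.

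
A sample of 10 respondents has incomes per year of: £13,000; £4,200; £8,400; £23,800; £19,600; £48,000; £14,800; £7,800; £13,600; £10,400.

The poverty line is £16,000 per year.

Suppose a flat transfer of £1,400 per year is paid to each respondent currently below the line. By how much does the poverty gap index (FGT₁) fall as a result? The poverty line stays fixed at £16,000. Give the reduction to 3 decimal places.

Before: below the line — £4,200, £7,800, £8,400, £10,400, £13,000, £13,600, £14,800; poverty gap index (FGT₁) = 0.24875.
After the £1,400 transfer: below the line — £5,600, £9,200, £9,800, £11,800, £14,400, £15,000; poverty gap index (FGT₁) = 0.18875.
Reduction = 0.24875 − 0.18875 = 0.060.

0.060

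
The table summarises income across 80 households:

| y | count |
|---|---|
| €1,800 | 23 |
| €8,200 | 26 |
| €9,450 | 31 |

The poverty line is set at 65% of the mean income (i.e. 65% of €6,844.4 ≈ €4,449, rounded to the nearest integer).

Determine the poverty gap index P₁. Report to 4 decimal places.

0.1712

Below the line: 23×€1,800 (q = 23 of N = 80).
Shortfall ratios: (4449−1800)/4449 = 0.5954 (×23).
Σ = 13.694538. Dividing by the full population N = 80 gives P₁ = 0.1712.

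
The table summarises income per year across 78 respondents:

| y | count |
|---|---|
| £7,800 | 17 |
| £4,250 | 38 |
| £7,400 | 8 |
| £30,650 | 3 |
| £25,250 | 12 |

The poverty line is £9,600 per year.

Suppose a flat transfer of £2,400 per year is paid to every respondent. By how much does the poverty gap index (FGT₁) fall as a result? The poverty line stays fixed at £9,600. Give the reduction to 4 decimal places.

0.1862

Before: below the line — 38×£4,250, 8×£7,400, 17×£7,800; poverty gap index (FGT₁) = 0.335871.
After the £2,400 transfer: below the line — 38×£6,650; poverty gap index (FGT₁) = 0.149706.
Reduction = 0.335871 − 0.149706 = 0.1862.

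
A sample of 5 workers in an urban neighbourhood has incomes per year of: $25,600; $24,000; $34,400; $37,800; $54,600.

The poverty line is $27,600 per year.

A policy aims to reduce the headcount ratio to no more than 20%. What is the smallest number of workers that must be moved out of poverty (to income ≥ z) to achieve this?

1

Currently q = 2 of N = 5 are below the line (H = 0.400).
A headcount ratio of at most 20% allows at most ⌊0.20 × 5⌋ = 1 poor workers.
So at least 2 − 1 = 1 must be lifted.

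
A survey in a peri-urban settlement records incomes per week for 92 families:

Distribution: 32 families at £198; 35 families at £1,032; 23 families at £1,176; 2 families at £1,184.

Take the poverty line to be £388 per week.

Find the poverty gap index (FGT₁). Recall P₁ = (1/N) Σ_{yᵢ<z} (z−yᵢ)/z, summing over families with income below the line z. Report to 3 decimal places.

0.170

Poor units: 32×£198 (q = 32 of N = 92).
Gap ratios (z−y)/z: (388−198)/388 = 0.4897 (×32).
Σ = 15.670103. Dividing by the full population N = 92 gives P₁ = 0.170.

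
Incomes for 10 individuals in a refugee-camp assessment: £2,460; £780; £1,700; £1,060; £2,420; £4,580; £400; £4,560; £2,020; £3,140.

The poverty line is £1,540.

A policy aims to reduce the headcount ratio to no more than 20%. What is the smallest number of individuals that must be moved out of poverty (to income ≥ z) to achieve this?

Currently q = 3 of N = 10 are below the line (H = 0.300).
A headcount ratio of at most 20% allows at most ⌊0.20 × 10⌋ = 2 poor individuals.
So at least 3 − 2 = 1 must be lifted.

1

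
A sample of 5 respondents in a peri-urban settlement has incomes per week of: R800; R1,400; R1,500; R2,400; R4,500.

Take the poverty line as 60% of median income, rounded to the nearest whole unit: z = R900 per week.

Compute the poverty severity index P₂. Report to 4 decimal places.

0.0025

Below z: R800 (q = 1 of N = 5).
Normalized shortfalls: (900−800)/900 = 0.1111.
Squared: 0.0123.
Sum = 0.012346; P₂ = 0.012346 / 5 = 0.0025.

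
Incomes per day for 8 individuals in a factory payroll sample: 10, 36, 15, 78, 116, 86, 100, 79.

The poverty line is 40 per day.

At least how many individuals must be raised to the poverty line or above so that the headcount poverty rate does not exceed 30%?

1

3 of the 8 individuals are poor, so H = 3/8 = 0.375.
A headcount ratio of at most 30% allows at most ⌊0.30 × 8⌋ = 2 poor individuals.
So at least 3 − 2 = 1 must be lifted.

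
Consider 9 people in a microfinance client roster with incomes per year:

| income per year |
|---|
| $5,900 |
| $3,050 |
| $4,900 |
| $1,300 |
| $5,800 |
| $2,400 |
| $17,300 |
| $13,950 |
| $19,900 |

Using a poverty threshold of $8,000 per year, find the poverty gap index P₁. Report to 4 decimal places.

0.3424

Below the line: $1,300, $2,400, $3,050, $4,900, $5,800, $5,900 (q = 6 of N = 9).
Normalized shortfalls: (8000−1300)/8000 = 0.8375; (8000−2400)/8000 = 0.7000; (8000−3050)/8000 = 0.6188; (8000−4900)/8000 = 0.3875; (8000−5800)/8000 = 0.2750; (8000−5900)/8000 = 0.2625.
Sum of shortfalls = 3.081250; P₁ averages over all N: 3.081250 / 9 = 0.3424.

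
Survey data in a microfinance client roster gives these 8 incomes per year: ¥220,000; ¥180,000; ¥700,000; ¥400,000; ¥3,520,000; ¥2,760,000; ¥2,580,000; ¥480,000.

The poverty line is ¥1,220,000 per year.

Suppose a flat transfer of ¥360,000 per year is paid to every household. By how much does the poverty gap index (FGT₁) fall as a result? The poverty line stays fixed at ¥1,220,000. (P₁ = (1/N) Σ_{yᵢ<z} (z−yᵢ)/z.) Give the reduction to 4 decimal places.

Before: below the line — ¥180,000, ¥220,000, ¥400,000, ¥480,000, ¥700,000; poverty gap index (FGT₁) = 0.422131.
After the ¥360,000 transfer: below the line — ¥540,000, ¥580,000, ¥760,000, ¥840,000, ¥1,060,000; poverty gap index (FGT₁) = 0.237705.
Reduction = 0.422131 − 0.237705 = 0.1844.

0.1844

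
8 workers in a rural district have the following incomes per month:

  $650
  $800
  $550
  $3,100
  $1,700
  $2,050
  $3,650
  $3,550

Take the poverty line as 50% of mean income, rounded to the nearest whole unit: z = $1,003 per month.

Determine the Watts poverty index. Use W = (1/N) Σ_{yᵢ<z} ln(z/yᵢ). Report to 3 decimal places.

0.158

Below z: $550, $650, $800 (q = 3 of N = 8).
ln(z/y) terms: ln(1003/550) = 0.6008; ln(1003/650) = 0.4338; ln(1003/800) = 0.2261.
W = 1.260750 / 8 = 0.158.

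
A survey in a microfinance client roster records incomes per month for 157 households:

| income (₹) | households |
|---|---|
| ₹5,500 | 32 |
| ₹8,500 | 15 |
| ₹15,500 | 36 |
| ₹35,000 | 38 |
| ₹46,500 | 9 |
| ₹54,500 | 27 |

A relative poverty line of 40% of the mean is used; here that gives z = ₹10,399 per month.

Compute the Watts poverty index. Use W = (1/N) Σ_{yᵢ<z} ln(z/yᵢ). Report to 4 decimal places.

0.1491

Poor units: 32×₹5,500, 15×₹8,500 (q = 47 of N = 157).
Log gaps: ln(10399/5500) = 0.6370 (×32); ln(10399/8500) = 0.2016 (×15).
W = 23.407422 / 157 = 0.1491.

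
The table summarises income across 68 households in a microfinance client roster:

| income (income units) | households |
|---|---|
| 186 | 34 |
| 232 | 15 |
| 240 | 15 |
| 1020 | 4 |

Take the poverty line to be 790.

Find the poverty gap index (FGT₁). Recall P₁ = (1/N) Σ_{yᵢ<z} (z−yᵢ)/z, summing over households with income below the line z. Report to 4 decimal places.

0.6917

Poor units: 34×186, 15×232, 15×240 (q = 64 of N = 68).
Relative gaps: (790−186)/790 = 0.7646 (×34); (790−232)/790 = 0.7063 (×15); (790−240)/790 = 0.6962 (×15).
Σ = 47.032911. Dividing by the full population N = 68 gives P₁ = 0.6917.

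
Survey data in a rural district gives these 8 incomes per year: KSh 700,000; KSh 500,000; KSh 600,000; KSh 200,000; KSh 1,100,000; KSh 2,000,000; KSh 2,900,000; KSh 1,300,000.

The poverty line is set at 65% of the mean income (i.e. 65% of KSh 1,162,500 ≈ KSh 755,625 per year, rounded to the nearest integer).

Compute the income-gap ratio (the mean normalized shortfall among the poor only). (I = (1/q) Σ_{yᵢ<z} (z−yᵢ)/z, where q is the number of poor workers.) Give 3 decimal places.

0.338

Poor units: KSh 200,000, KSh 500,000, KSh 600,000, KSh 700,000 (q = 4 of N = 8).
Relative gaps: 0.7353, 0.3383, 0.2060, 0.0736; sum = 1.353184.
The income-gap ratio divides by q (the poor only): 1.353184 / 4 = 0.338.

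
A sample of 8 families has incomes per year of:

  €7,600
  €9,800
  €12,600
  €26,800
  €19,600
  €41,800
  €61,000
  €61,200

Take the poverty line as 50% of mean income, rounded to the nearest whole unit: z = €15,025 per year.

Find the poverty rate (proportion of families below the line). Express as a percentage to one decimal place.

3 of the 8 families have income below €15,025.
H = 3/8 = 37.5%.

37.5%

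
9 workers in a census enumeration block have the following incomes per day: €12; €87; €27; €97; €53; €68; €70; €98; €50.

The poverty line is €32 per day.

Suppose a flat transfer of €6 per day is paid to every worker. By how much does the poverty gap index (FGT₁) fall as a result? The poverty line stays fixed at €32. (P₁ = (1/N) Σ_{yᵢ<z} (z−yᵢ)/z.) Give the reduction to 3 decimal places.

0.038

Before: below the line — €12, €27; poverty gap index (FGT₁) = 0.08681.
After the €6 transfer: below the line — €18; poverty gap index (FGT₁) = 0.04861.
Reduction = 0.08681 − 0.04861 = 0.038.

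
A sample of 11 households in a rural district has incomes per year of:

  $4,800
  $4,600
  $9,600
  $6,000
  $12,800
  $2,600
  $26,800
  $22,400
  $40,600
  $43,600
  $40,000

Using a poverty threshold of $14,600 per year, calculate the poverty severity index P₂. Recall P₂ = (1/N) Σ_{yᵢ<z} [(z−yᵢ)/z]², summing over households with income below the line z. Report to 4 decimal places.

0.1886

Poor units: $2,600, $4,600, $4,800, $6,000, $9,600, $12,800 (q = 6 of N = 11).
Gap ratios (z−y)/z: (14600−2600)/14600 = 0.8219; (14600−4600)/14600 = 0.6849; (14600−4800)/14600 = 0.6712; (14600−6000)/14600 = 0.5890; (14600−9600)/14600 = 0.3425; (14600−12800)/14600 = 0.1233.
Squared: 0.6755; 0.4691; 0.4506; 0.3470; 0.1173; 0.0152.
Sum = 2.074686; P₂ = 2.074686 / 11 = 0.1886.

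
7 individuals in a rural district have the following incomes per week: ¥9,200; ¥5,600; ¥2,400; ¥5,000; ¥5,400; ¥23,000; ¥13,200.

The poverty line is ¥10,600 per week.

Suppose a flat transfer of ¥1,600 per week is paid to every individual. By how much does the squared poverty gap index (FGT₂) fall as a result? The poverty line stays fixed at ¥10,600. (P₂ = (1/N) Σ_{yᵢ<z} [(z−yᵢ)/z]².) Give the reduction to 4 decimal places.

0.0871

Before: below the line — ¥2,400, ¥5,000, ¥5,400, ¥5,600, ¥9,200; squared poverty gap index (FGT₂) = 0.194019.
After the ¥1,600 transfer: below the line — ¥4,000, ¥6,600, ¥7,000, ¥7,200; squared poverty gap index (FGT₂) = 0.106901.
Reduction = 0.194019 − 0.106901 = 0.0871.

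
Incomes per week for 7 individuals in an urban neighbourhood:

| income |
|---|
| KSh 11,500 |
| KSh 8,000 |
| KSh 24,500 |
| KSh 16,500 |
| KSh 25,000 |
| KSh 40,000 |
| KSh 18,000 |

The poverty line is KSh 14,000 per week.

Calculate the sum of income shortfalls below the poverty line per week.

Below the line: KSh 8,000, KSh 11,500 (q = 2 of N = 7).
Individual gaps: 14000−8000 = 6000; 14000−11500 = 2500.
Aggregate gap = KSh 8,500.

KSh 8,500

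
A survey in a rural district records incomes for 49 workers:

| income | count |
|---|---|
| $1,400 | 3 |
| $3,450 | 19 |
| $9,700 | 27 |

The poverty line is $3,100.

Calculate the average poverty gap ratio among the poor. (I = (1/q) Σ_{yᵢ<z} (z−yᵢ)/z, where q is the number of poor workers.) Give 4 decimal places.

0.5484

Below z: 3×$1,400 (q = 3 of N = 49).
Shortfall ratios (z−y)/z: 0.5484 (×3); sum = 1.645161.
The income-gap ratio divides by q (the poor only): 1.645161 / 3 = 0.5484.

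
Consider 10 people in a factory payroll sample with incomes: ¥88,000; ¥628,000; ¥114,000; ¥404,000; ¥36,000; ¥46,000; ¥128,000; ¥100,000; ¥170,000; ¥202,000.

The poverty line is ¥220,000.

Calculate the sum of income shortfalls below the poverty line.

Below the line: ¥36,000, ¥46,000, ¥88,000, ¥100,000, ¥114,000, ¥128,000, ¥170,000, ¥202,000 (q = 8 of N = 10).
Individual gaps: 220000−36000 = 184000; 220000−46000 = 174000; 220000−88000 = 132000; 220000−100000 = 120000; 220000−114000 = 106000; 220000−128000 = 92000; 220000−170000 = 50000; 220000−202000 = 18000.
Aggregate gap = ¥876,000.

¥876,000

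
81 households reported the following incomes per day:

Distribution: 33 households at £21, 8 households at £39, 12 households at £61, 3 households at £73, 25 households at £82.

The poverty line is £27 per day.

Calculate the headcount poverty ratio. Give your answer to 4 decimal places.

33 of the 81 households have income below £27.
H = 33/81 = 0.4074.

0.4074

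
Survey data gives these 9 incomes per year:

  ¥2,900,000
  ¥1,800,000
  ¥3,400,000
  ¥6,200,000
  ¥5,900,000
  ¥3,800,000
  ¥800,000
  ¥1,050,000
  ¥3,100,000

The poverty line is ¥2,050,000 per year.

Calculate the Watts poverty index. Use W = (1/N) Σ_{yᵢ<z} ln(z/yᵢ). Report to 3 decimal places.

Below z: ¥800,000, ¥1,050,000, ¥1,800,000 (q = 3 of N = 9).
Log shortfalls: ln(2050000/800000) = 0.9410; ln(2050000/1050000) = 0.6690; ln(2050000/1800000) = 0.1301.
W = 1.740086 / 9 = 0.193.

0.193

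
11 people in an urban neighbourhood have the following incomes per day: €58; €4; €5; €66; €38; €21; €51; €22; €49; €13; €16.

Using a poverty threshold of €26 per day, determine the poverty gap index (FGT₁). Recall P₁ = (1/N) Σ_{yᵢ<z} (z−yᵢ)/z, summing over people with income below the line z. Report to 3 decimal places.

Below z: €4, €5, €13, €16, €21, €22 (q = 6 of N = 11).
Relative gaps: (26−4)/26 = 0.8462; (26−5)/26 = 0.8077; (26−13)/26 = 0.5000; (26−16)/26 = 0.3846; (26−21)/26 = 0.1923; (26−22)/26 = 0.1538.
Sum of shortfalls = 2.884615; P₁ averages over all N: 2.884615 / 11 = 0.262.

0.262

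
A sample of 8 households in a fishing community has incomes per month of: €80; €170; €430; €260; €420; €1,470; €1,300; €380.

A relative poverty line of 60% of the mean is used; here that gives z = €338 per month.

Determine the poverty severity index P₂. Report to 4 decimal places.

0.1104

Below the line: €80, €170, €260 (q = 3 of N = 8).
Shortfall ratios: (338−80)/338 = 0.7633; (338−170)/338 = 0.4970; (338−260)/338 = 0.2308.
Squared: 0.5826; 0.2471; 0.0533.
Sum = 0.882952; P₂ = 0.882952 / 8 = 0.1104.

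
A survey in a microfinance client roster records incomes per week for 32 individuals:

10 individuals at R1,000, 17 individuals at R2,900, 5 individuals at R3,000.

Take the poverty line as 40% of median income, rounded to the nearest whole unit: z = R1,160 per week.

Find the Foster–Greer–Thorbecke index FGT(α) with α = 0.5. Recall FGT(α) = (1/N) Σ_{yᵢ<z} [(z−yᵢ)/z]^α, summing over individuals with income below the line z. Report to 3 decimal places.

0.116

Below the line: 10×R1,000 (q = 10 of N = 32).
Normalized shortfalls: (1160−1000)/1160 = 0.1379 (×10).
Raised to α = 0.5: 0.37139 (×10).
Sum = 3.713907; FGT(0.5) = 3.713907 / 32 = 0.116.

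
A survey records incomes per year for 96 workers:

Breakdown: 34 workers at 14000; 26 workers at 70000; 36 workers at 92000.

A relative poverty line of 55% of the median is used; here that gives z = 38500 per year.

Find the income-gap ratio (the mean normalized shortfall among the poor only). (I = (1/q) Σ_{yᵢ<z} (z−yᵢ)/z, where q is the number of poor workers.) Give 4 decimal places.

Poor units: 34×14000 (q = 34 of N = 96).
Shortfall ratios (z−y)/z: 0.6364 (×34); sum = 21.636364.
The income-gap ratio divides by q (the poor only): 21.636364 / 34 = 0.6364.

0.6364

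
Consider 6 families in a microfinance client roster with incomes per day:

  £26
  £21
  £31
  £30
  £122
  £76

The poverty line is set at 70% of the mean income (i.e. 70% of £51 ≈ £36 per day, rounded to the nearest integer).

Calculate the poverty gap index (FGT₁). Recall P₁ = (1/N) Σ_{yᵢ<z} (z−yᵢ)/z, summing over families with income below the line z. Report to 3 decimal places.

0.167

Below z: £21, £26, £30, £31 (q = 4 of N = 6).
Relative gaps: (36−21)/36 = 0.4167; (36−26)/36 = 0.2778; (36−30)/36 = 0.1667; (36−31)/36 = 0.1389.
Sum of shortfalls = 1.000000; P₁ averages over all N: 1.000000 / 6 = 0.167.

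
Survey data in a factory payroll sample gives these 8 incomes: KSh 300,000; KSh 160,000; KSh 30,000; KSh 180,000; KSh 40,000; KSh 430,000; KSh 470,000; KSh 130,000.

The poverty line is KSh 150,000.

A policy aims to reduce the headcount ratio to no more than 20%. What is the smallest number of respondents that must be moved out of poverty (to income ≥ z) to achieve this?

2

3 of the 8 respondents are poor, so H = 3/8 = 0.375.
A headcount ratio of at most 20% allows at most ⌊0.20 × 8⌋ = 1 poor respondents.
So at least 3 − 1 = 2 must be lifted.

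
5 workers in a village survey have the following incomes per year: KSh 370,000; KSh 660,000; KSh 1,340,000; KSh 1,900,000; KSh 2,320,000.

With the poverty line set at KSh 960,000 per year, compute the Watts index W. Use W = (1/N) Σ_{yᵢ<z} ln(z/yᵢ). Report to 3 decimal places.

Below z: KSh 370,000, KSh 660,000 (q = 2 of N = 5).
Log gaps: ln(960000/370000) = 0.9534; ln(960000/660000) = 0.3747.
W = 1.328124 / 5 = 0.266.

0.266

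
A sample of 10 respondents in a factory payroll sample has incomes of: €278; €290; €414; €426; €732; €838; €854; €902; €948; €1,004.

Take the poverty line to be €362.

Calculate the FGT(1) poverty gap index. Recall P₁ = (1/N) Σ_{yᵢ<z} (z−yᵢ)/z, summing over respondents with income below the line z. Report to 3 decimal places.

Poor units: €278, €290 (q = 2 of N = 10).
Normalized shortfalls: (362−278)/362 = 0.2320; (362−290)/362 = 0.1989.
Σ = 0.430939. Dividing by the full population N = 10 gives P₁ = 0.043.

0.043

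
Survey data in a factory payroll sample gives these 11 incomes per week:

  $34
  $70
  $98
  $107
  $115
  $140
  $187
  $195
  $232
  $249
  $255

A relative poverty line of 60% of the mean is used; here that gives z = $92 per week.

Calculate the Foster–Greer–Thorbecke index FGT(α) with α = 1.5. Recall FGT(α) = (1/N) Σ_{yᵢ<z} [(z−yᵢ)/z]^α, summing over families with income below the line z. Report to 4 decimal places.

0.0561

Below the line: $34, $70 (q = 2 of N = 11).
Relative gaps: (92−34)/92 = 0.6304; (92−70)/92 = 0.2391.
Raised to α = 1.5: 0.50056; 0.11694.
Sum = 0.617502; FGT(1.5) = 0.617502 / 11 = 0.0561.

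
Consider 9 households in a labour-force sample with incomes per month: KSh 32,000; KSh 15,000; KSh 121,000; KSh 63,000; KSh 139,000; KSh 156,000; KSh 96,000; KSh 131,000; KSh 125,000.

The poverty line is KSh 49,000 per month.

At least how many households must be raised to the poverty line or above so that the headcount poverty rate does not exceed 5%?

2

Currently q = 2 of N = 9 are below the line (H = 0.222).
A headcount ratio of at most 5% allows at most ⌊0.05 × 9⌋ = 0 poor households.
So at least 2 − 0 = 2 must be lifted.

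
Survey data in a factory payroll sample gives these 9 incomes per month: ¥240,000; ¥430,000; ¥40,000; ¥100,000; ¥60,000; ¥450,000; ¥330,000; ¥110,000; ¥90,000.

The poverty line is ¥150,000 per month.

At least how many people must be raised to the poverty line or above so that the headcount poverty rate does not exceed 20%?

4

Currently q = 5 of N = 9 are below the line (H = 0.556).
A headcount ratio of at most 20% allows at most ⌊0.20 × 9⌋ = 1 poor people.
So at least 5 − 1 = 4 must be lifted.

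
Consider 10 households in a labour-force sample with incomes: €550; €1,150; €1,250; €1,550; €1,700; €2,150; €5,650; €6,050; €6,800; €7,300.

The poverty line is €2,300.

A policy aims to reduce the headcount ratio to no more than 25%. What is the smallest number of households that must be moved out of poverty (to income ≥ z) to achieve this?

4

6 of the 10 households are poor, so H = 6/10 = 0.600.
A headcount ratio of at most 25% allows at most ⌊0.25 × 10⌋ = 2 poor households.
So at least 6 − 2 = 4 must be lifted.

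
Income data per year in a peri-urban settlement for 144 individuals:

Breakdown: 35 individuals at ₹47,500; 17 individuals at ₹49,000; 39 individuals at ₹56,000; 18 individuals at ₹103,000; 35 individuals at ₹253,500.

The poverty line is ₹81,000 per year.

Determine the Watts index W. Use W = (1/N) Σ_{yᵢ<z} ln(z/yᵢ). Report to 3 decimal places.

Poor units: 35×₹47,500, 17×₹49,000, 39×₹56,000 (q = 91 of N = 144).
Log shortfalls: ln(81000/47500) = 0.5337 (×35); ln(81000/49000) = 0.5026 (×17); ln(81000/56000) = 0.3691 (×39).
W = 41.619672 / 144 = 0.289.

0.289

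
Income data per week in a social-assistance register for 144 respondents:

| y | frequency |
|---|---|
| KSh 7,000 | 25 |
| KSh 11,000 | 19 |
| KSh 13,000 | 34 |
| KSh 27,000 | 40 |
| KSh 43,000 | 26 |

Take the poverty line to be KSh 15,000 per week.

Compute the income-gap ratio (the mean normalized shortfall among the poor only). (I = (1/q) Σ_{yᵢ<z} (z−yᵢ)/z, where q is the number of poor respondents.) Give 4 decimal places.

Below the line: 25×KSh 7,000, 19×KSh 11,000, 34×KSh 13,000 (q = 78 of N = 144).
Relative gaps: 0.5333 (×25), 0.2667 (×19), 0.1333 (×34); sum = 22.933333.
The income-gap ratio divides by q (the poor only): 22.933333 / 78 = 0.2940.

0.2940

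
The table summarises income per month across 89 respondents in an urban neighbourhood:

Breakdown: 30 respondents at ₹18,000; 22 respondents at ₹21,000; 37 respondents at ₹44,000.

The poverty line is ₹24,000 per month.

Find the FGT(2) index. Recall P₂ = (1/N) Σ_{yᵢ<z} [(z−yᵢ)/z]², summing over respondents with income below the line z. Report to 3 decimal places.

Incomes under z: 30×₹18,000, 22×₹21,000 (q = 52 of N = 89).
Gap ratios (z−y)/z: (24000−18000)/24000 = 0.2500 (×30); (24000−21000)/24000 = 0.1250 (×22).
Squared: 0.0625 (×30); 0.0156 (×22).
Sum = 2.218750; P₂ = 2.218750 / 89 = 0.025.

0.025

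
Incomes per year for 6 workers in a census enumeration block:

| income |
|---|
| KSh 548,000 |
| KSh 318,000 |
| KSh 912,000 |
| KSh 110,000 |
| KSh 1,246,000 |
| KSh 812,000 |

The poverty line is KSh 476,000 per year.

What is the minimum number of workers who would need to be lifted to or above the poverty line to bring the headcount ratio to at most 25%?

Currently q = 2 of N = 6 are below the line (H = 0.333).
A headcount ratio of at most 25% allows at most ⌊0.25 × 6⌋ = 1 poor workers.
So at least 2 − 1 = 1 must be lifted.

1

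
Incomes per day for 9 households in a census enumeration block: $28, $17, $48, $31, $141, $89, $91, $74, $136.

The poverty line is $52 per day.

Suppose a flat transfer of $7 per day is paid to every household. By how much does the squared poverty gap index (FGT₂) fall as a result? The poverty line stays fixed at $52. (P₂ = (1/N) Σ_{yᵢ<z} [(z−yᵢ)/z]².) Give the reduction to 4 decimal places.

0.0406

Before: below the line — $17, $28, $31, $48; squared poverty gap index (FGT₂) = 0.092784.
After the $7 transfer: below the line — $24, $35, $38; squared poverty gap index (FGT₂) = 0.052145.
Reduction = 0.092784 − 0.052145 = 0.0406.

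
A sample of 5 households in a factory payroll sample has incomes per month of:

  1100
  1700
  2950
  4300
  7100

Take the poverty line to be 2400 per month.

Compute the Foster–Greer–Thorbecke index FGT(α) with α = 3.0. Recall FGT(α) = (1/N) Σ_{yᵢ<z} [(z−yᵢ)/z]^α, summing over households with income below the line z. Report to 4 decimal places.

Below z: 1100, 1700 (q = 2 of N = 5).
Gap ratios (z−y)/z: (2400−1100)/2400 = 0.5417; (2400−1700)/2400 = 0.2917.
Raised to α = 3.0: 0.15893; 0.02481.
Sum = 0.183738; FGT(3.0) = 0.183738 / 5 = 0.0367.

0.0367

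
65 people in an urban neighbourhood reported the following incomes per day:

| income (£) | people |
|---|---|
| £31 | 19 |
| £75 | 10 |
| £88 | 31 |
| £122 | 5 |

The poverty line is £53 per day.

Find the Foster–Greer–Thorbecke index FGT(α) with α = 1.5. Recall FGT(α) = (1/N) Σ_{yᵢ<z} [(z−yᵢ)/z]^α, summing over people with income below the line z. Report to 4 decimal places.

Poor units: 19×£31 (q = 19 of N = 65).
Gap ratios (z−y)/z: (53−31)/53 = 0.4151 (×19).
Raised to α = 1.5: 0.26744 (×19).
Sum = 5.081288; FGT(1.5) = 5.081288 / 65 = 0.0782.

0.0782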